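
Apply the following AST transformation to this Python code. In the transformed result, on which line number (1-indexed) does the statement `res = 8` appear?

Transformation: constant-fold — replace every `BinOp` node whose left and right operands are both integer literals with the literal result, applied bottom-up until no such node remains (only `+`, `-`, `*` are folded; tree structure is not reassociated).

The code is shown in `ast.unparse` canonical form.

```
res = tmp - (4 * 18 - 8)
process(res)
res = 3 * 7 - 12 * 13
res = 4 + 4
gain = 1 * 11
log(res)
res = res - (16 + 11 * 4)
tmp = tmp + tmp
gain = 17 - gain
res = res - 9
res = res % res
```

4

Transformed code:
res = tmp - 64
process(res)
res = -135
res = 8
gain = 11
log(res)
res = res - 60
tmp = tmp + tmp
gain = 17 - gain
res = res - 9
res = res % res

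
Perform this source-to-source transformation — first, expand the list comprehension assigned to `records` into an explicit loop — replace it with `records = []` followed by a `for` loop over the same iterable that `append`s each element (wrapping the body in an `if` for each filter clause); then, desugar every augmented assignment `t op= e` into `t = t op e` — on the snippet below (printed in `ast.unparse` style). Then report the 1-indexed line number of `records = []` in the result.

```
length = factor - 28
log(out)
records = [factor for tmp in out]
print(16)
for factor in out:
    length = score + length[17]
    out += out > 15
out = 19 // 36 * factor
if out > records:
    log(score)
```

Transformed code:
length = factor - 28
log(out)
records = []
for tmp in out:
    records.append(factor)
print(16)
for factor in out:
    length = score + length[17]
    out = out + (out > 15)
out = 19 // 36 * factor
if out > records:
    log(score)

3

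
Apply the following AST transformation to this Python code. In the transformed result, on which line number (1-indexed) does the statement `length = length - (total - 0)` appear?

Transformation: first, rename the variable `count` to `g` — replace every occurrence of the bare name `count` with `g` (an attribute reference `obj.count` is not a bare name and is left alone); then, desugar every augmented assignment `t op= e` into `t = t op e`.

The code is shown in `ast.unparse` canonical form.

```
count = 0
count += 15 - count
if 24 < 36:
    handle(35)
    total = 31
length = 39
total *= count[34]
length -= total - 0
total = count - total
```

Transformed code:
g = 0
g = g + (15 - g)
if 24 < 36:
    handle(35)
    total = 31
length = 39
total = total * g[34]
length = length - (total - 0)
total = g - total

8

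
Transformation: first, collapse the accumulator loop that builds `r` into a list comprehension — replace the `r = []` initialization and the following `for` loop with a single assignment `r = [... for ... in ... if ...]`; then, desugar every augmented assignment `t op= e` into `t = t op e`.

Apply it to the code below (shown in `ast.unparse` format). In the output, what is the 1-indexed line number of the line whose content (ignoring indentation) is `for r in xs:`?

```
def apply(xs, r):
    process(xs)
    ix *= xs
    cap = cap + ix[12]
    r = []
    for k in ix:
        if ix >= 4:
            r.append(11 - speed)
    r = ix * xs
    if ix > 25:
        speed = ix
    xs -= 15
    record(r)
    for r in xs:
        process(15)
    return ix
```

11

Transformed code:
def apply(xs, r):
    process(xs)
    ix = ix * xs
    cap = cap + ix[12]
    r = [11 - speed for k in ix if ix >= 4]
    r = ix * xs
    if ix > 25:
        speed = ix
    xs = xs - 15
    record(r)
    for r in xs:
        process(15)
    return ix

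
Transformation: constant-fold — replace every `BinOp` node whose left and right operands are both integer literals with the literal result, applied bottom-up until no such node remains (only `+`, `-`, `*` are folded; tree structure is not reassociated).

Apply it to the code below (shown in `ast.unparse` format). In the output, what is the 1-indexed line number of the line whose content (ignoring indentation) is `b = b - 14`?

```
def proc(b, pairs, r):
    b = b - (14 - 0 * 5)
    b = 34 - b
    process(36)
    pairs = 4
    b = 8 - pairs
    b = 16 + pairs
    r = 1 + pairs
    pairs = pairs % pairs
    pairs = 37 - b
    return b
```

Transformed code:
def proc(b, pairs, r):
    b = b - 14
    b = 34 - b
    process(36)
    pairs = 4
    b = 8 - pairs
    b = 16 + pairs
    r = 1 + pairs
    pairs = pairs % pairs
    pairs = 37 - b
    return b

2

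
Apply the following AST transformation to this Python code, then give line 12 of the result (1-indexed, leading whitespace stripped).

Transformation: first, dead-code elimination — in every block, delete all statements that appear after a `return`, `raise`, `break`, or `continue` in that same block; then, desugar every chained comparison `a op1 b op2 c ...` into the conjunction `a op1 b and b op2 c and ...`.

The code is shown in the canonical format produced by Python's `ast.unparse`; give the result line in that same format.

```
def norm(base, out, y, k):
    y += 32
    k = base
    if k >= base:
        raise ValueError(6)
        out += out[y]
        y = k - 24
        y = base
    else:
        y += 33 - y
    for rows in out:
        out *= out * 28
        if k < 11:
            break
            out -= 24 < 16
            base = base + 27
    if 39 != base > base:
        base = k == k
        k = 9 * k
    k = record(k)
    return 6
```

Transformed code:
def norm(base, out, y, k):
    y += 32
    k = base
    if k >= base:
        raise ValueError(6)
    else:
        y += 33 - y
    for rows in out:
        out *= out * 28
        if k < 11:
            break
    if 39 != base and base > base:
        base = k == k
        k = 9 * k
    k = record(k)
    return 6

if 39 != base and base > base:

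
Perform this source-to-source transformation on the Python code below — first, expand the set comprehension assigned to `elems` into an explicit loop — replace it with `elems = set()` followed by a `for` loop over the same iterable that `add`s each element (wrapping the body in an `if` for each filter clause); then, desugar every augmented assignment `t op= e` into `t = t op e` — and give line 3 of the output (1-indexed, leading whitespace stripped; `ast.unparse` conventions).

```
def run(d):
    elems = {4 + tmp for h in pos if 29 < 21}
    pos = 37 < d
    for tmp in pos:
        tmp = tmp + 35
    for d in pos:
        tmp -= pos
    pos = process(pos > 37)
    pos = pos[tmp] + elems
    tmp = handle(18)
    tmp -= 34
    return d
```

Transformed code:
def run(d):
    elems = set()
    for h in pos:
        if 29 < 21:
            elems.add(4 + tmp)
    pos = 37 < d
    for tmp in pos:
        tmp = tmp + 35
    for d in pos:
        tmp = tmp - pos
    pos = process(pos > 37)
    pos = pos[tmp] + elems
    tmp = handle(18)
    tmp = tmp - 34
    return d

for h in pos:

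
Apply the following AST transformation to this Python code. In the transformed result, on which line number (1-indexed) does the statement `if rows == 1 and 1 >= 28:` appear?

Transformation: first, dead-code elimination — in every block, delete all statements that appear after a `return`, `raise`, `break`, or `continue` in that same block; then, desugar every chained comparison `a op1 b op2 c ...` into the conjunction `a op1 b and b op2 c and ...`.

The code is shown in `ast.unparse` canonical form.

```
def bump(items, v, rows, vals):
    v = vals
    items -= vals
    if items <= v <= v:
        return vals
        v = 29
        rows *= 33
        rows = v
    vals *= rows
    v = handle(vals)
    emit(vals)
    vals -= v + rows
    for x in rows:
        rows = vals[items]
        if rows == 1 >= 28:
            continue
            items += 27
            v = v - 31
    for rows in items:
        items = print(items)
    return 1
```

Transformed code:
def bump(items, v, rows, vals):
    v = vals
    items -= vals
    if items <= v and v <= v:
        return vals
    vals *= rows
    v = handle(vals)
    emit(vals)
    vals -= v + rows
    for x in rows:
        rows = vals[items]
        if rows == 1 and 1 >= 28:
            continue
    for rows in items:
        items = print(items)
    return 1

12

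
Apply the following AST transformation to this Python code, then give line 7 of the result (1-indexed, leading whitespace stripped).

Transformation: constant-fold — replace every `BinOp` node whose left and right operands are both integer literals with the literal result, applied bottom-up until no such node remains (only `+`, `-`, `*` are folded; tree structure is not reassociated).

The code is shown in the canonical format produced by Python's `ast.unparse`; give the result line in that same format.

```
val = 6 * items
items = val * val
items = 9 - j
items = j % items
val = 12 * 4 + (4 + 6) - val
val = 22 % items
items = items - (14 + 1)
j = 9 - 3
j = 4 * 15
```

items = items - 15

Transformed code:
val = 6 * items
items = val * val
items = 9 - j
items = j % items
val = 58 - val
val = 22 % items
items = items - 15
j = 6
j = 60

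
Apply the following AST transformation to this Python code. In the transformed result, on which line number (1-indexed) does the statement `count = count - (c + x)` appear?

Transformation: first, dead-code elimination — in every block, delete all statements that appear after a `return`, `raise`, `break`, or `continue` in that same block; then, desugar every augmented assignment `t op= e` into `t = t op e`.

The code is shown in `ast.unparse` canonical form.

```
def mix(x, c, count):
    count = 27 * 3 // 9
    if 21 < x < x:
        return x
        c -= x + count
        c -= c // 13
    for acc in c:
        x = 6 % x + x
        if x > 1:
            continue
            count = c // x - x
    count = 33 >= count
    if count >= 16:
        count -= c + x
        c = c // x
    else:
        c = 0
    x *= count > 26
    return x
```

Transformed code:
def mix(x, c, count):
    count = 27 * 3 // 9
    if 21 < x < x:
        return x
    for acc in c:
        x = 6 % x + x
        if x > 1:
            continue
    count = 33 >= count
    if count >= 16:
        count = count - (c + x)
        c = c // x
    else:
        c = 0
    x = x * (count > 26)
    return x

11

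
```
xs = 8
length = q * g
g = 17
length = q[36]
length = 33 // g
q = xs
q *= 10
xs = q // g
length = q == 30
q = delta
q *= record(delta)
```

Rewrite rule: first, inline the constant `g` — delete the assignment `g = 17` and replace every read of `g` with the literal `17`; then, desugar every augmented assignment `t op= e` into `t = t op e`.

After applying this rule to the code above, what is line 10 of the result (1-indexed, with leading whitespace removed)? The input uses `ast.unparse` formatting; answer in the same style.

q = q * record(delta)

Transformed code:
xs = 8
length = q * 17
length = q[36]
length = 33 // 17
q = xs
q = q * 10
xs = q // 17
length = q == 30
q = delta
q = q * record(delta)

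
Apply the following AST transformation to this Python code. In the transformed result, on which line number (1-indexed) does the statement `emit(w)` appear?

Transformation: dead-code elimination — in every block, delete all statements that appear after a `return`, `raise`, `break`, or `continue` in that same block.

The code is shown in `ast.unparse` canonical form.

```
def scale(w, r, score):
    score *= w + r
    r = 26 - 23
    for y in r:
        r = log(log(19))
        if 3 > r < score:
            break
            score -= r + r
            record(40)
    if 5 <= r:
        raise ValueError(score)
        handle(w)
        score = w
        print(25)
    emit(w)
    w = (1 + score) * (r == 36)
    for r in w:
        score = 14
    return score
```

10

Transformed code:
def scale(w, r, score):
    score *= w + r
    r = 26 - 23
    for y in r:
        r = log(log(19))
        if 3 > r < score:
            break
    if 5 <= r:
        raise ValueError(score)
    emit(w)
    w = (1 + score) * (r == 36)
    for r in w:
        score = 14
    return score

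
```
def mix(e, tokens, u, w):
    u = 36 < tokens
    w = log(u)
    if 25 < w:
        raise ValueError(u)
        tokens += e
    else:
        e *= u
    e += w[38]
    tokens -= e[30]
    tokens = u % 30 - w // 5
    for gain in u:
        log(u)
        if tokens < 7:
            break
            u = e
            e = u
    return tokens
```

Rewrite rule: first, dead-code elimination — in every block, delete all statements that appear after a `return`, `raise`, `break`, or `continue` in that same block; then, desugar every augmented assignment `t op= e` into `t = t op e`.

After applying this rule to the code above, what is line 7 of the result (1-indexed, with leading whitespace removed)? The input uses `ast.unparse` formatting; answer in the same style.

Transformed code:
def mix(e, tokens, u, w):
    u = 36 < tokens
    w = log(u)
    if 25 < w:
        raise ValueError(u)
    else:
        e = e * u
    e = e + w[38]
    tokens = tokens - e[30]
    tokens = u % 30 - w // 5
    for gain in u:
        log(u)
        if tokens < 7:
            break
    return tokens

e = e * u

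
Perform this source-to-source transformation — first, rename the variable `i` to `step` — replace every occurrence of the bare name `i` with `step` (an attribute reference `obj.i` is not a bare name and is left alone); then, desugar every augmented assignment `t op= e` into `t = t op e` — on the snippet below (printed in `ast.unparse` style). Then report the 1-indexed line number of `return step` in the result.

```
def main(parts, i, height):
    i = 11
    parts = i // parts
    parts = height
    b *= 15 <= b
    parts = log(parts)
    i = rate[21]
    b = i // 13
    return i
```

Transformed code:
def main(parts, step, height):
    step = 11
    parts = step // parts
    parts = height
    b = b * (15 <= b)
    parts = log(parts)
    step = rate[21]
    b = step // 13
    return step

9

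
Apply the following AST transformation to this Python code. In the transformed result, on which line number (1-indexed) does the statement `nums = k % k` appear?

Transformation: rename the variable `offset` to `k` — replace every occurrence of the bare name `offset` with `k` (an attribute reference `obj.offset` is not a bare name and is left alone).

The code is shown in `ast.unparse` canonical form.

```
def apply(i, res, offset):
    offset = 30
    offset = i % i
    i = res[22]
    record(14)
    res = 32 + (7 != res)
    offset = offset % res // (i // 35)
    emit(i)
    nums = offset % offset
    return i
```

Transformed code:
def apply(i, res, k):
    k = 30
    k = i % i
    i = res[22]
    record(14)
    res = 32 + (7 != res)
    k = k % res // (i // 35)
    emit(i)
    nums = k % k
    return i

9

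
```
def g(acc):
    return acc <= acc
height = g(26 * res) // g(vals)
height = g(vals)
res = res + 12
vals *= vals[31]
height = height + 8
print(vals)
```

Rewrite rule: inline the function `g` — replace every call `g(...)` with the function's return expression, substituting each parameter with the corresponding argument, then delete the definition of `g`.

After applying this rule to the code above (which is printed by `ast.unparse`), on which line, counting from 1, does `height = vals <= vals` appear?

2

Transformed code:
height = (26 * res <= 26 * res) // (vals <= vals)
height = vals <= vals
res = res + 12
vals *= vals[31]
height = height + 8
print(vals)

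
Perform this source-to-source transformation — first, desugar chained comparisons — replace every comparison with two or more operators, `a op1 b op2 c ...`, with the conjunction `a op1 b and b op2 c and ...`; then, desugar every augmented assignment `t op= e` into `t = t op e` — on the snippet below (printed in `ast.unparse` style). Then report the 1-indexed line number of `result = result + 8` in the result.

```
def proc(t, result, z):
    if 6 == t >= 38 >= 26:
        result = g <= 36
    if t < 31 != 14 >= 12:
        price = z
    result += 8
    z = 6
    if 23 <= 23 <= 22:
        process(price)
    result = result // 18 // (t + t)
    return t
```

Transformed code:
def proc(t, result, z):
    if 6 == t and t >= 38 and (38 >= 26):
        result = g <= 36
    if t < 31 and 31 != 14 and (14 >= 12):
        price = z
    result = result + 8
    z = 6
    if 23 <= 23 and 23 <= 22:
        process(price)
    result = result // 18 // (t + t)
    return t

6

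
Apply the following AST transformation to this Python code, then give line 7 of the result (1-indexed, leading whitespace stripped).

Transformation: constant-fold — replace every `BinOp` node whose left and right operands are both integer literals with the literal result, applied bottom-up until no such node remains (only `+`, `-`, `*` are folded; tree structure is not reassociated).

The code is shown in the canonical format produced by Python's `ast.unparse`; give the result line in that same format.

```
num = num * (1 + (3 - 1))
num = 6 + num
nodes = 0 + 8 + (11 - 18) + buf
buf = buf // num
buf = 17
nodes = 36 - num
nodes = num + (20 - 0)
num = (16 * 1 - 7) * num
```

Transformed code:
num = num * 3
num = 6 + num
nodes = 1 + buf
buf = buf // num
buf = 17
nodes = 36 - num
nodes = num + 20
num = 9 * num

nodes = num + 20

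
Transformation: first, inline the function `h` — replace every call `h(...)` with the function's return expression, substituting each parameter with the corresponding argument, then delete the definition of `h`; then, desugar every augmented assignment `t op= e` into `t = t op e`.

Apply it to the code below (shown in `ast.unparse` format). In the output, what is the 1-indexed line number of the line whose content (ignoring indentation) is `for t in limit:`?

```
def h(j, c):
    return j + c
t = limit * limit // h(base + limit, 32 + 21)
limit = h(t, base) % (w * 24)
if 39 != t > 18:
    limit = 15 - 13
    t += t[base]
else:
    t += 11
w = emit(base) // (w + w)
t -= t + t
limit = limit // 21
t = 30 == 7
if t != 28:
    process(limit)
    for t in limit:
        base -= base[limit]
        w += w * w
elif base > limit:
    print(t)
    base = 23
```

14

Transformed code:
t = limit * limit // (base + limit + (32 + 21))
limit = (t + base) % (w * 24)
if 39 != t > 18:
    limit = 15 - 13
    t = t + t[base]
else:
    t = t + 11
w = emit(base) // (w + w)
t = t - (t + t)
limit = limit // 21
t = 30 == 7
if t != 28:
    process(limit)
    for t in limit:
        base = base - base[limit]
        w = w + w * w
elif base > limit:
    print(t)
    base = 23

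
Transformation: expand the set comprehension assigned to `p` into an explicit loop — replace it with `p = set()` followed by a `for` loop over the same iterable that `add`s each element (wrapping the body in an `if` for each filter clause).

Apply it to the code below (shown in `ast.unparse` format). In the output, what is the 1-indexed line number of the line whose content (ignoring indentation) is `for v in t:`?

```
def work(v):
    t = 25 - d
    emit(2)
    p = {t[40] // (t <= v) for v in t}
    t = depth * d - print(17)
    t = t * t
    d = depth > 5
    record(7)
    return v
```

Transformed code:
def work(v):
    t = 25 - d
    emit(2)
    p = set()
    for v in t:
        p.add(t[40] // (t <= v))
    t = depth * d - print(17)
    t = t * t
    d = depth > 5
    record(7)
    return v

5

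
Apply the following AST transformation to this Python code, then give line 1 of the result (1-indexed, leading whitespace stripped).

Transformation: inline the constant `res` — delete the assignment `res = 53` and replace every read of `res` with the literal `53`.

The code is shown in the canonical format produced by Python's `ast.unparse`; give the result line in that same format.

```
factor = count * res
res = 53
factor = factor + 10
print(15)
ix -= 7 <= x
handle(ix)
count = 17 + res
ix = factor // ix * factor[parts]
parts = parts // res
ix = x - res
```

Transformed code:
factor = count * 53
factor = factor + 10
print(15)
ix -= 7 <= x
handle(ix)
count = 17 + 53
ix = factor // ix * factor[parts]
parts = parts // 53
ix = x - 53

factor = count * 53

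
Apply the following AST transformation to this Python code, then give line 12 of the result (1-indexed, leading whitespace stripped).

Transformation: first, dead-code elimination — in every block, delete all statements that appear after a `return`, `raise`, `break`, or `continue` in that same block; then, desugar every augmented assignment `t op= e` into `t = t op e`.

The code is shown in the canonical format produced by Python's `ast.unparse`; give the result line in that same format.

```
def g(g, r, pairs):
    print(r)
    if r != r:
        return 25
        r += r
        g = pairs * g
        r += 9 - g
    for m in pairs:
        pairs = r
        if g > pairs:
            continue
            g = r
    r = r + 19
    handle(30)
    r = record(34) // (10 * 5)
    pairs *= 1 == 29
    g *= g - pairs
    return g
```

Transformed code:
def g(g, r, pairs):
    print(r)
    if r != r:
        return 25
    for m in pairs:
        pairs = r
        if g > pairs:
            continue
    r = r + 19
    handle(30)
    r = record(34) // (10 * 5)
    pairs = pairs * (1 == 29)
    g = g * (g - pairs)
    return g

pairs = pairs * (1 == 29)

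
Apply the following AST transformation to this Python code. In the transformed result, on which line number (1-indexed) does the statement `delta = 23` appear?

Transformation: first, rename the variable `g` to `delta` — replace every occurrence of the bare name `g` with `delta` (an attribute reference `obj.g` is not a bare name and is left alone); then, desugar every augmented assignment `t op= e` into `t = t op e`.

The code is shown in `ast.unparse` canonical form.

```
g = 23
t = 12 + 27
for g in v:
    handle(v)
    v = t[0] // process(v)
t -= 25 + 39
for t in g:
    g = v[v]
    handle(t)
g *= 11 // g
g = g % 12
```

1

Transformed code:
delta = 23
t = 12 + 27
for delta in v:
    handle(v)
    v = t[0] // process(v)
t = t - (25 + 39)
for t in delta:
    delta = v[v]
    handle(t)
delta = delta * (11 // delta)
delta = delta % 12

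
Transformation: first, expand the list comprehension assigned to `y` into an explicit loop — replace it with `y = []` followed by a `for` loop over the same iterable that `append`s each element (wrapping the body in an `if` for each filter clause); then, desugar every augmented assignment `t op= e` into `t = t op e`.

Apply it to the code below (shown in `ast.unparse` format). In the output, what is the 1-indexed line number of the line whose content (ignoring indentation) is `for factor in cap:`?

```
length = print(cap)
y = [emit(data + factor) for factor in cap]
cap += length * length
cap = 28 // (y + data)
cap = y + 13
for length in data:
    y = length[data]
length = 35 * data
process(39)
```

3

Transformed code:
length = print(cap)
y = []
for factor in cap:
    y.append(emit(data + factor))
cap = cap + length * length
cap = 28 // (y + data)
cap = y + 13
for length in data:
    y = length[data]
length = 35 * data
process(39)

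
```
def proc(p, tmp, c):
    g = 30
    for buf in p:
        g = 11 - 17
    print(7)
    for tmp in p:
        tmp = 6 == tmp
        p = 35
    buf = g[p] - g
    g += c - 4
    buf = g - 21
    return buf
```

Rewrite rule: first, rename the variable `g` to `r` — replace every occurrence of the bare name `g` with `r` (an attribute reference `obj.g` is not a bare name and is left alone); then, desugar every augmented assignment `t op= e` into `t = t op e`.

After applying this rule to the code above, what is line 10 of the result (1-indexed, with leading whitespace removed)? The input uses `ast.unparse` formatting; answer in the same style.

r = r + (c - 4)

Transformed code:
def proc(p, tmp, c):
    r = 30
    for buf in p:
        r = 11 - 17
    print(7)
    for tmp in p:
        tmp = 6 == tmp
        p = 35
    buf = r[p] - r
    r = r + (c - 4)
    buf = r - 21
    return buf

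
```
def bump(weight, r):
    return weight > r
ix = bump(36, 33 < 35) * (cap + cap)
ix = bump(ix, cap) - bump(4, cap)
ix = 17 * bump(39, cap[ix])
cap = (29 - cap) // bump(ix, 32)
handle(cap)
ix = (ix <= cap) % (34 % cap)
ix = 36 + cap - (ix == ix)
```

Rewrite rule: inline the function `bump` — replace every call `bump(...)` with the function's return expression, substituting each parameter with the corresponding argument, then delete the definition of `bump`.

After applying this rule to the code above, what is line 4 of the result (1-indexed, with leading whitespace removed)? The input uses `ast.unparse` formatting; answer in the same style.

cap = (29 - cap) // (ix > 32)

Transformed code:
ix = (36 > (33 < 35)) * (cap + cap)
ix = (ix > cap) - (4 > cap)
ix = 17 * (39 > cap[ix])
cap = (29 - cap) // (ix > 32)
handle(cap)
ix = (ix <= cap) % (34 % cap)
ix = 36 + cap - (ix == ix)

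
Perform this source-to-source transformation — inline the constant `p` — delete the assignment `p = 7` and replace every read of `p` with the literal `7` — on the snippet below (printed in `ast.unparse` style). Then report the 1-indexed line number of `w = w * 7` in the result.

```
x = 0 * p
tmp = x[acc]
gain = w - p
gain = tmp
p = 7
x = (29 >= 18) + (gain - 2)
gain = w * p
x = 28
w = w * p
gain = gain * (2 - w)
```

8

Transformed code:
x = 0 * 7
tmp = x[acc]
gain = w - 7
gain = tmp
x = (29 >= 18) + (gain - 2)
gain = w * 7
x = 28
w = w * 7
gain = gain * (2 - w)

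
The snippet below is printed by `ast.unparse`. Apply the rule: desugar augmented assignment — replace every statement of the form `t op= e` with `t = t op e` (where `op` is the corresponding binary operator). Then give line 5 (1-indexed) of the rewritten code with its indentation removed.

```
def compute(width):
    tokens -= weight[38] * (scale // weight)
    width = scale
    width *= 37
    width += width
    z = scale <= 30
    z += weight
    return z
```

width = width + width

Transformed code:
def compute(width):
    tokens = tokens - weight[38] * (scale // weight)
    width = scale
    width = width * 37
    width = width + width
    z = scale <= 30
    z = z + weight
    return z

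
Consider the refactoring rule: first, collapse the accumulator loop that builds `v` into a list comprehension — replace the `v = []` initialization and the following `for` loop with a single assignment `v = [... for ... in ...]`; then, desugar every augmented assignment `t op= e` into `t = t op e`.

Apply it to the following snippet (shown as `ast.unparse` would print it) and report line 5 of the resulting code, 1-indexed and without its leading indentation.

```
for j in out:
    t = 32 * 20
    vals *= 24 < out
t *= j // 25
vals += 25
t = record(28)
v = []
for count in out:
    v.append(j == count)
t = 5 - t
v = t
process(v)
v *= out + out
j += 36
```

Transformed code:
for j in out:
    t = 32 * 20
    vals = vals * (24 < out)
t = t * (j // 25)
vals = vals + 25
t = record(28)
v = [j == count for count in out]
t = 5 - t
v = t
process(v)
v = v * (out + out)
j = j + 36

vals = vals + 25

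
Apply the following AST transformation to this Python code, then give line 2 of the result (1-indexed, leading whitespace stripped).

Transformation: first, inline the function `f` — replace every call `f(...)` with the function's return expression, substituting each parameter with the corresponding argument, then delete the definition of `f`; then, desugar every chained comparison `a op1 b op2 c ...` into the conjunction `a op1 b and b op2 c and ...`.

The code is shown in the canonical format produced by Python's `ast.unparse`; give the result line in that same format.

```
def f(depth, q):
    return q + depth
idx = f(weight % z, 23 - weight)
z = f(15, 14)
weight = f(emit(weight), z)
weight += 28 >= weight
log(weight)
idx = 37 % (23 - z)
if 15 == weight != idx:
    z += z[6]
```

Transformed code:
idx = 23 - weight + weight % z
z = 14 + 15
weight = z + emit(weight)
weight += 28 >= weight
log(weight)
idx = 37 % (23 - z)
if 15 == weight and weight != idx:
    z += z[6]

z = 14 + 15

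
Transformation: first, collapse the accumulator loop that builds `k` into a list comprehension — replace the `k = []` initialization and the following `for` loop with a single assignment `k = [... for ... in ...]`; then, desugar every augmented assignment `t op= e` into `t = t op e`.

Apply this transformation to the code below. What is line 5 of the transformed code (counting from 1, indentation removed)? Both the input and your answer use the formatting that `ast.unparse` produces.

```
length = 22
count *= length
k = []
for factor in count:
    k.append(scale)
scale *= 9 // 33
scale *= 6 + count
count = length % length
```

Transformed code:
length = 22
count = count * length
k = [scale for factor in count]
scale = scale * (9 // 33)
scale = scale * (6 + count)
count = length % length

scale = scale * (6 + count)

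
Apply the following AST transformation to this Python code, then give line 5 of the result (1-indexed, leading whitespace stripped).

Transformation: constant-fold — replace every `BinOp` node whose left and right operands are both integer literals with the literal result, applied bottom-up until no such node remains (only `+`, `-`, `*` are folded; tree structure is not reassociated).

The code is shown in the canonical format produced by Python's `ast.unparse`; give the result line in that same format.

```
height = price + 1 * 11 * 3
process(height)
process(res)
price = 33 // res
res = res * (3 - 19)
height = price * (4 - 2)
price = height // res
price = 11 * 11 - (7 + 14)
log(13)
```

res = res * -16

Transformed code:
height = price + 33
process(height)
process(res)
price = 33 // res
res = res * -16
height = price * 2
price = height // res
price = 100
log(13)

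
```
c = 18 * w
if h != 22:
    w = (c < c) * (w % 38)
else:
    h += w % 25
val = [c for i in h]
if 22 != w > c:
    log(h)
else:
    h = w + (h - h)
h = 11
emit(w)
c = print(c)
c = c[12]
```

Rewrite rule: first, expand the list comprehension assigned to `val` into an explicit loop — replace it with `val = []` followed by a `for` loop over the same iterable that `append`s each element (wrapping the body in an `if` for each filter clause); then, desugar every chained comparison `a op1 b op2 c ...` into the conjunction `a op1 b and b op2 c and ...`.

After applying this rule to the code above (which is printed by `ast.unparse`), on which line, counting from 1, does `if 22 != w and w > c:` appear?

Transformed code:
c = 18 * w
if h != 22:
    w = (c < c) * (w % 38)
else:
    h += w % 25
val = []
for i in h:
    val.append(c)
if 22 != w and w > c:
    log(h)
else:
    h = w + (h - h)
h = 11
emit(w)
c = print(c)
c = c[12]

9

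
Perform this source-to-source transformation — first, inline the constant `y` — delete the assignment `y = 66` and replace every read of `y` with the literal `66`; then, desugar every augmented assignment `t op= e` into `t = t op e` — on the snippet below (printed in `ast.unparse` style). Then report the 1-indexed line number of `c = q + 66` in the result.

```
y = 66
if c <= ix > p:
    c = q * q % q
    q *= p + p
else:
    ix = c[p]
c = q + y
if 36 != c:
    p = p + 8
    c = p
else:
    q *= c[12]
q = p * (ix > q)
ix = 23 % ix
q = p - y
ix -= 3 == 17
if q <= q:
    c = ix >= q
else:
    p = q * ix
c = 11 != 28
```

6

Transformed code:
if c <= ix > p:
    c = q * q % q
    q = q * (p + p)
else:
    ix = c[p]
c = q + 66
if 36 != c:
    p = p + 8
    c = p
else:
    q = q * c[12]
q = p * (ix > q)
ix = 23 % ix
q = p - 66
ix = ix - (3 == 17)
if q <= q:
    c = ix >= q
else:
    p = q * ix
c = 11 != 28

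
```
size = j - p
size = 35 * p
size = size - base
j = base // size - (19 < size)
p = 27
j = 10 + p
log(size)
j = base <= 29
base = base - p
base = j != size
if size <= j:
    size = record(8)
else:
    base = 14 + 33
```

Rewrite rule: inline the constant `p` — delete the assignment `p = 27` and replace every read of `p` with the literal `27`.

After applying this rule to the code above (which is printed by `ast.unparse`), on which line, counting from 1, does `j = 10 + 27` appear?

Transformed code:
size = j - 27
size = 35 * 27
size = size - base
j = base // size - (19 < size)
j = 10 + 27
log(size)
j = base <= 29
base = base - 27
base = j != size
if size <= j:
    size = record(8)
else:
    base = 14 + 33

5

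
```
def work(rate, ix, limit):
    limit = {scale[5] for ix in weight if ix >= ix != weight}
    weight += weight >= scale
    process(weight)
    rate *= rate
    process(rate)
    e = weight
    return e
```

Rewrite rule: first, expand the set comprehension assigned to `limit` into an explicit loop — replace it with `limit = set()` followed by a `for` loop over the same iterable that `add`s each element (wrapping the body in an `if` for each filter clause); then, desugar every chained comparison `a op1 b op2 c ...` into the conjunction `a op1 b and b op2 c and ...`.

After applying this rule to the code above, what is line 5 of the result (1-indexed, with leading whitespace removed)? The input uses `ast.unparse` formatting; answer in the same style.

Transformed code:
def work(rate, ix, limit):
    limit = set()
    for ix in weight:
        if ix >= ix and ix != weight:
            limit.add(scale[5])
    weight += weight >= scale
    process(weight)
    rate *= rate
    process(rate)
    e = weight
    return e

limit.add(scale[5])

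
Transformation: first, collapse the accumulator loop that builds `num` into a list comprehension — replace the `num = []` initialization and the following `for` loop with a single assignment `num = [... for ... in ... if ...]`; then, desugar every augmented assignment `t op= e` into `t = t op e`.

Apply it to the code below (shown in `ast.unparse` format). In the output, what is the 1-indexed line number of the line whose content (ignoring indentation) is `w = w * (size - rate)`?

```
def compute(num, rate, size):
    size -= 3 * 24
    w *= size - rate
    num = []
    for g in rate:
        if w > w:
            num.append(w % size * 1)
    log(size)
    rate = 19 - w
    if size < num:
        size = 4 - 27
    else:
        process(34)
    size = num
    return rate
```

3

Transformed code:
def compute(num, rate, size):
    size = size - 3 * 24
    w = w * (size - rate)
    num = [w % size * 1 for g in rate if w > w]
    log(size)
    rate = 19 - w
    if size < num:
        size = 4 - 27
    else:
        process(34)
    size = num
    return rate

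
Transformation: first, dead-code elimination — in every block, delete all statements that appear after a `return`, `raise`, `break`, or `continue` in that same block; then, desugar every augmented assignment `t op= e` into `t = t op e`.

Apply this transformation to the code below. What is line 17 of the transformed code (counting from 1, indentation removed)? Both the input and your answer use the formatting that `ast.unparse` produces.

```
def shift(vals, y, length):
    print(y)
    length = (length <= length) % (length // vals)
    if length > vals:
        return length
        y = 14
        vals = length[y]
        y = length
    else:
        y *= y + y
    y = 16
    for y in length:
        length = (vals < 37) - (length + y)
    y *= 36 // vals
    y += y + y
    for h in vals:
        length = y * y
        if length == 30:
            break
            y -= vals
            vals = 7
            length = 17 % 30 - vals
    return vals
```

return vals

Transformed code:
def shift(vals, y, length):
    print(y)
    length = (length <= length) % (length // vals)
    if length > vals:
        return length
    else:
        y = y * (y + y)
    y = 16
    for y in length:
        length = (vals < 37) - (length + y)
    y = y * (36 // vals)
    y = y + (y + y)
    for h in vals:
        length = y * y
        if length == 30:
            break
    return vals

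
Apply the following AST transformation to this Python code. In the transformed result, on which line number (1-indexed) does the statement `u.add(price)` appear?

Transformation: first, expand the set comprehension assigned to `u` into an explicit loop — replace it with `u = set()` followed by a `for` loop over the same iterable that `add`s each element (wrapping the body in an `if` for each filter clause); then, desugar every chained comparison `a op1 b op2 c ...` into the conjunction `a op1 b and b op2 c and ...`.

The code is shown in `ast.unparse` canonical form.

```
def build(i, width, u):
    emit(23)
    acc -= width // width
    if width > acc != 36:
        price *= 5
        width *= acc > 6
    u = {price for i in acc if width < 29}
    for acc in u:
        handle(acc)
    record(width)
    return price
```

10

Transformed code:
def build(i, width, u):
    emit(23)
    acc -= width // width
    if width > acc and acc != 36:
        price *= 5
        width *= acc > 6
    u = set()
    for i in acc:
        if width < 29:
            u.add(price)
    for acc in u:
        handle(acc)
    record(width)
    return price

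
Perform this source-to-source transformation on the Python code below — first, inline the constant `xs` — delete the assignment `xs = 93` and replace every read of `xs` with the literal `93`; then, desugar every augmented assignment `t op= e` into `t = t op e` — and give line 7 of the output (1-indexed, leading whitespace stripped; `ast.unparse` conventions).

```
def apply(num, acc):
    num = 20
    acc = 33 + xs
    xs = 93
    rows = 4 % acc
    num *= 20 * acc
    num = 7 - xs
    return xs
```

return 93

Transformed code:
def apply(num, acc):
    num = 20
    acc = 33 + 93
    rows = 4 % acc
    num = num * (20 * acc)
    num = 7 - 93
    return 93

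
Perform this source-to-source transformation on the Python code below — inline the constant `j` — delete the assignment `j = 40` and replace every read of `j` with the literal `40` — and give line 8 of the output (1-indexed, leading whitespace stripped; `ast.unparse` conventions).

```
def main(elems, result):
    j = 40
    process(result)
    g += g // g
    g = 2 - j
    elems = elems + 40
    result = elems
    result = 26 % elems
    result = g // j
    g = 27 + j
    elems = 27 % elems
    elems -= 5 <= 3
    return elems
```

Transformed code:
def main(elems, result):
    process(result)
    g += g // g
    g = 2 - 40
    elems = elems + 40
    result = elems
    result = 26 % elems
    result = g // 40
    g = 27 + 40
    elems = 27 % elems
    elems -= 5 <= 3
    return elems

result = g // 40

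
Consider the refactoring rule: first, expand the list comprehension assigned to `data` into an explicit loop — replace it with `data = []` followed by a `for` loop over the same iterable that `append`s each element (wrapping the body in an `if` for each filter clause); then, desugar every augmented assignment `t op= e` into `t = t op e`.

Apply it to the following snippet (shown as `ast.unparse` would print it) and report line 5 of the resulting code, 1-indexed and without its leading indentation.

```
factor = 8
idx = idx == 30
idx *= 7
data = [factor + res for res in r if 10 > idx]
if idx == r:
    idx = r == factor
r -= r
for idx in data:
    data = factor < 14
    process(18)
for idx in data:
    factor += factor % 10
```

Transformed code:
factor = 8
idx = idx == 30
idx = idx * 7
data = []
for res in r:
    if 10 > idx:
        data.append(factor + res)
if idx == r:
    idx = r == factor
r = r - r
for idx in data:
    data = factor < 14
    process(18)
for idx in data:
    factor = factor + factor % 10

for res in r:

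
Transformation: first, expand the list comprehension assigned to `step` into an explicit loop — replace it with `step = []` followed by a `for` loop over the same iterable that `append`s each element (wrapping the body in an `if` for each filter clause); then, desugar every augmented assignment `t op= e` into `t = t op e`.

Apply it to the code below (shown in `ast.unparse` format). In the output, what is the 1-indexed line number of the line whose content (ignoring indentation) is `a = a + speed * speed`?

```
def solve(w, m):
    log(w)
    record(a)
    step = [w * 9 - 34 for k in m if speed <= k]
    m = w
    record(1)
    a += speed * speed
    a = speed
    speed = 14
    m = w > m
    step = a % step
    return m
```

10

Transformed code:
def solve(w, m):
    log(w)
    record(a)
    step = []
    for k in m:
        if speed <= k:
            step.append(w * 9 - 34)
    m = w
    record(1)
    a = a + speed * speed
    a = speed
    speed = 14
    m = w > m
    step = a % step
    return m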